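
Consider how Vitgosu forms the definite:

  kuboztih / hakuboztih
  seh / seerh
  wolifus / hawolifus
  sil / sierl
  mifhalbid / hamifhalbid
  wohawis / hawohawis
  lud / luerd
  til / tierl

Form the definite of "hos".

kuboztih and seh both end in -h yet inflect differently (hakuboztih, seerh), so the final letter is not what conditions the rule; the number of vowels is.
"hos" has 1 vowel. The stems with 1 vowel (til → tierl, seh → seerh, lud → luerd) insert -er- after the first vowel.
The other pattern: stems with 3 vowels add the prefix ha-.
So hos → hoers.

hoers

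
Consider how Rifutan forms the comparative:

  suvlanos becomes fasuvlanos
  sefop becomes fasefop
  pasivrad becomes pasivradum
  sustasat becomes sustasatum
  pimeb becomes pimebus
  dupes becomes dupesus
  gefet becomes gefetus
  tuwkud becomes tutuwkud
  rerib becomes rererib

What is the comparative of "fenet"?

"fenet" has last vowel 'e'. The stems whose last vowel is 'e' (pimeb → pimebus, dupes → dupesus, gefet → gefetus) add -us.
The other patterns: stems whose last vowel is 'o' add the prefix fa-; stems whose last vowel is 'a' add -um; stems whose last vowel is 'i' or 'u' repeat the first consonant+vowel as a prefix.
So fenet → fenetus.

fenetus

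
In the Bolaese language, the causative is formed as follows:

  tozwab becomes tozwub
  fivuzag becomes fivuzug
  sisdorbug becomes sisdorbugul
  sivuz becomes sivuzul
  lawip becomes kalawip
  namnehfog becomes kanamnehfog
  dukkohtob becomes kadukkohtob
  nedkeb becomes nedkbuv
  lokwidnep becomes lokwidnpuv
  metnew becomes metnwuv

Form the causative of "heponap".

fivuzag and sisdorbug both end in -g yet inflect differently (fivuzug, sisdorbugul), so the final letter is not what conditions the rule; the last vowel is.
"heponap" has last vowel 'a'. The stems whose last vowel is 'a' (tozwab → tozwub, fivuzag → fivuzug) change the last vowel to 'u'.
So heponap → heponup.

heponup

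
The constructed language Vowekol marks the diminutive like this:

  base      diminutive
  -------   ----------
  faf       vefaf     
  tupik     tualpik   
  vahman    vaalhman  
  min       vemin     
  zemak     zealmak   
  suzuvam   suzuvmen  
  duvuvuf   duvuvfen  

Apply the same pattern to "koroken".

min and vahman both end in -n yet inflect differently (vemin, vaalhman), so the final letter is not what conditions the rule; the number of vowels is.
"koroken" has 3 vowels. The stems with 3 vowels (duvuvuf → duvuvfen, suzuvam → suzuvmen) delete the last vowel and add -en.
So koroken → koroknen.

koroknen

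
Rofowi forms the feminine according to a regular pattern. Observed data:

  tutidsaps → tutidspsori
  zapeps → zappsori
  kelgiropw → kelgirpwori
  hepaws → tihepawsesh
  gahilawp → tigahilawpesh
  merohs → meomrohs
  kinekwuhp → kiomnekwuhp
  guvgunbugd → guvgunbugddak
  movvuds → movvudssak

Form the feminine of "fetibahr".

feomtibahr

tutidsaps and hepaws both end in -s yet inflect differently (tutidspsori, tihepawsesh), so the final letter is not what conditions the rule; the second-to-last letter is.
"fetibahr" has second-to-last letter 'h'. The stems whose second-to-last letter is 'h' (merohs → meomrohs, kinekwuhp → kiomnekwuhp) insert -om- after the first vowel.
The other patterns: stems whose second-to-last letter is 'p' delete the last vowel and add -ori; stems whose second-to-last letter is 'w' add ti- … -esh around the stem; stems whose second-to-last letter is 'd' or 'g' double the final consonant and add -ak.
So fetibahr → feomtibahr.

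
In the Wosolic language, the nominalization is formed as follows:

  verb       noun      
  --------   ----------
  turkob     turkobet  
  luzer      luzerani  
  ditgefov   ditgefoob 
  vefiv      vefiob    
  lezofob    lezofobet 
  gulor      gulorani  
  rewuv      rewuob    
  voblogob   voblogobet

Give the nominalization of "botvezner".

botveznerani

"botvezner" ends in -r. The stems ending in -r (luzer → luzerani, gulor → gulorani) add -ani.
So botvezner → botveznerani.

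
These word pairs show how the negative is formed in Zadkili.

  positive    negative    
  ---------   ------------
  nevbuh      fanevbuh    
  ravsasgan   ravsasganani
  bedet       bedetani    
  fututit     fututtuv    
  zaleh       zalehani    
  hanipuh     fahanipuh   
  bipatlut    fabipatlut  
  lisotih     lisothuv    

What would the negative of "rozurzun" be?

farozurzun

bedet and fututit both end in -t yet inflect differently (bedetani, fututtuv), so the final letter is not what conditions the rule; the last vowel is.
"rozurzun" has last vowel 'u'. The stems whose last vowel is 'u' (nevbuh → fanevbuh, hanipuh → fahanipuh, bipatlut → fabipatlut) add the prefix fa-.
So rozurzun → farozurzun.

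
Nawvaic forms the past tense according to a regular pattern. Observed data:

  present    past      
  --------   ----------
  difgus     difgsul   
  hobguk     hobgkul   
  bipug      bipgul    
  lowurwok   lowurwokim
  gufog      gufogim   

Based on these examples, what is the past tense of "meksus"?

mekssul

"meksus" has last vowel 'u'. The stems whose last vowel is 'u' (difgus → difgsul, bipug → bipgul, hobguk → hobgkul) delete the last vowel and add -ul.
The other pattern: stems whose last vowel is 'o' add -im.
So meksus → mekssul.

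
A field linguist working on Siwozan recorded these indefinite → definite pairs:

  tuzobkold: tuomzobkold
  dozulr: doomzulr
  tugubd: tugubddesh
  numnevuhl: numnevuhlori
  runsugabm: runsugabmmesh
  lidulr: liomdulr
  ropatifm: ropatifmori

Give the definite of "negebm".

tugubd and tuzobkold both end in -d yet inflect differently (tugubddesh, tuomzobkold), so the final letter is not what conditions the rule; the second-to-last letter is.
"negebm" has second-to-last letter 'b'. The stems whose second-to-last letter is 'b' (tugubd → tugubddesh, runsugabm → runsugabmmesh) double the final consonant and add -esh.
So negebm → negebmmesh.

negebmmesh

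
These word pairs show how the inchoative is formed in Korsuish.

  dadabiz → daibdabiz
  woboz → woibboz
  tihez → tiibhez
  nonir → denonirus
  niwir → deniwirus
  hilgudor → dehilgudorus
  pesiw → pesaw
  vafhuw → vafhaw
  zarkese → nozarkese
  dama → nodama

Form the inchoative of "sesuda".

dadabiz and nonir both have last vowel 'i' yet inflect differently (daibdabiz, denonirus), so the last vowel is not what conditions the rule; the final letter is.
"sesuda" ends in -a. The one such stem in the data (dama → nodama) adds the prefix no-, so the same rule applies.
The other patterns: stems ending in -z insert -ib- after the first vowel; stems ending in -r add de- … -us around the stem; stems ending in -w change the last vowel to 'a'.
So sesuda → nosesuda.

nosesuda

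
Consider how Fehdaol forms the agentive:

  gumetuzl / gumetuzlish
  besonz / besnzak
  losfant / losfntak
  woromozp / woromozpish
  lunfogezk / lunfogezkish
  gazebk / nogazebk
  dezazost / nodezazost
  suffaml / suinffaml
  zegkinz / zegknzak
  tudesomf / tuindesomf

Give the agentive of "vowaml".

voinwaml

"vowaml" has second-to-last letter 'm'. The stems whose second-to-last letter is 'm' (tudesomf → tuindesomf, suffaml → suinffaml) insert -in- after the first vowel.
So vowaml → voinwaml.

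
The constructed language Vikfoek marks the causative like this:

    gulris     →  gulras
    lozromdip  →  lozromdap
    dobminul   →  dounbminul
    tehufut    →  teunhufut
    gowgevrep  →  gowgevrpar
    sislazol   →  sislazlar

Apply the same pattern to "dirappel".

"dirappel" has last vowel 'e'. The one such stem in the data (gowgevrep → gowgevrpar) deletes the last vowel and adds -ar (as does sislazol), so the same rule applies.
So dirappel → dirapplar.

dirapplar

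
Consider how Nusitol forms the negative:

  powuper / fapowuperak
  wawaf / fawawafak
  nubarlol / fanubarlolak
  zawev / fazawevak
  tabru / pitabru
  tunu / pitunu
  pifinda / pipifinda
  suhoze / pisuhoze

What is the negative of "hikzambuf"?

fahikzambufak

wawaf and pifinda both have last vowel 'a' yet inflect differently (fawawafak, pipifinda), so the last vowel is not what conditions the rule; whether the stem ends in a vowel or a consonant is.
"hikzambuf" ends in a consonant. The stems ending in a consonant (powuper → fapowuperak, wawaf → fawawafak, nubarlol → fanubarlolak) add fa- … -ak around the stem.
So hikzambuf → fahikzambufak.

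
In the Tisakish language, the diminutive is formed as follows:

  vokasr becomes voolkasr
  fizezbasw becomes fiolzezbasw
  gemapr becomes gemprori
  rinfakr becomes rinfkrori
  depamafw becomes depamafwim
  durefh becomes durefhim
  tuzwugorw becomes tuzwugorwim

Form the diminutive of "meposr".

vokasr and gemapr both end in -r yet inflect differently (voolkasr, gemprori), so the final letter is not what conditions the rule; the second-to-last letter is.
"meposr" has second-to-last letter 's'. The stems whose second-to-last letter is 's' (vokasr → voolkasr, fizezbasw → fiolzezbasw) insert -ol- after the first vowel.
So meposr → meolposr.

meolposr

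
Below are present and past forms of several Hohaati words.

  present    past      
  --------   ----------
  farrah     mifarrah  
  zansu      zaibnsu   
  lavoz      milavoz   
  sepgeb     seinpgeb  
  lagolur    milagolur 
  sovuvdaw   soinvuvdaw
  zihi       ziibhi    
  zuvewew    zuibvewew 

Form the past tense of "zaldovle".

"zaldovle" begins with z-. The stems beginning with z- (zihi → ziibhi, zansu → zaibnsu, zuvewew → zuibvewew) insert -ib- after the first vowel.
So zaldovle → zaibldovle.

zaibldovle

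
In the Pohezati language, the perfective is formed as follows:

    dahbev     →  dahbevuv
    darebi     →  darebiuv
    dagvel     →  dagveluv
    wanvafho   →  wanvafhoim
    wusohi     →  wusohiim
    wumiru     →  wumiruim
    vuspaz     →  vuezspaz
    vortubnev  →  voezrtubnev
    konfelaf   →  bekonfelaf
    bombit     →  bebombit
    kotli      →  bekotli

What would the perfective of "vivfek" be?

darebi and wusohi both end in -i yet inflect differently (darebiuv, wusohiim), so the final letter is not what conditions the rule; the first letter is.
"vivfek" begins with v-. The stems beginning with v- (vuspaz → vuezspaz, vortubnev → voezrtubnev) insert -ez- after the first vowel.
The other patterns: stems beginning with d- add -uv; stems beginning with w- add -im; stems beginning with b- or k- add the prefix be-.
So vivfek → viezvfek.

viezvfek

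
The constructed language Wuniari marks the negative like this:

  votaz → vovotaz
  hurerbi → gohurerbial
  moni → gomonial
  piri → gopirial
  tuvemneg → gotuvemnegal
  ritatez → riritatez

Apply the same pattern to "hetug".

"hetug" ends in -g. The one such stem in the data (tuvemneg → gotuvemnegal) adds go- … -al around the stem, so the same rule applies.
The other pattern: stems ending in -z repeat the first consonant+vowel as a prefix.
So hetug → gohetugal.

gohetugal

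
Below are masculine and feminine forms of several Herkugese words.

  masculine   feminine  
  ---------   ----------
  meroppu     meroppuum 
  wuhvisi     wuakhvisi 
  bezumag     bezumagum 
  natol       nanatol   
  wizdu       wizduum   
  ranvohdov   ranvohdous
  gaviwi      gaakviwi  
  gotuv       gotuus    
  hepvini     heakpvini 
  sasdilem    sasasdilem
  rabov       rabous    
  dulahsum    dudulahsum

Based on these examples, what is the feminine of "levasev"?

ranvohdov and natol both have last vowel 'o' yet inflect differently (ranvohdous, nanatol), so the last vowel is not what conditions the rule; the final letter is.
"levasev" ends in -v. The stems ending in -v (ranvohdov → ranvohdous, rabov → rabous, gotuv → gotuus) drop the final letter and add -us.
So levasev → levaseus.

levaseus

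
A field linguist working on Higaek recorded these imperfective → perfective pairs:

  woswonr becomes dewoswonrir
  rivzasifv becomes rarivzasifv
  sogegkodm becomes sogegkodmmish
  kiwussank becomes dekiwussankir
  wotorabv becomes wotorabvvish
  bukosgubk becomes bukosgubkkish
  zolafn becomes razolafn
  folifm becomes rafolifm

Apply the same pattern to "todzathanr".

folifm and sogegkodm both end in -m yet inflect differently (rafolifm, sogegkodmmish), so the final letter is not what conditions the rule; the second-to-last letter is.
"todzathanr" has second-to-last letter 'n'. The stems whose second-to-last letter is 'n' (kiwussank → dekiwussankir, woswonr → dewoswonrir) add de- … -ir around the stem.
So todzathanr → detodzathanrir.

detodzathanrir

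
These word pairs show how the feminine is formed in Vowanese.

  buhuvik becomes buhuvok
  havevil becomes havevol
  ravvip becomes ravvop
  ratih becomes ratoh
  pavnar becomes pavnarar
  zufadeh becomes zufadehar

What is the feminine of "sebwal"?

"sebwal" has last vowel 'a'. The one such stem in the data (pavnar → pavnarar) adds -ar, so the same rule applies.
The other pattern: stems whose last vowel is 'i' change the last vowel to 'o'.
So sebwal → sebwalar.

sebwalar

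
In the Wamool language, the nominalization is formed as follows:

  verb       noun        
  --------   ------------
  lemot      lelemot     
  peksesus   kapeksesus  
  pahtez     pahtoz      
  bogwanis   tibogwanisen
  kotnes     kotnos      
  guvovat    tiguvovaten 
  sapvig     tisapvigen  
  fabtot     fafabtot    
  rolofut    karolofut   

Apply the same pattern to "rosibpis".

rolofut and lemot both end in -t yet inflect differently (karolofut, lelemot), so the final letter is not what conditions the rule; the last vowel is.
"rosibpis" has last vowel 'i'. The stems whose last vowel is 'i' (bogwanis → tibogwanisen, sapvig → tisapvigen) add ti- … -en around the stem.
The other patterns: stems whose last vowel is 'u' add the prefix ka-; stems whose last vowel is 'o' repeat the first consonant+vowel as a prefix; stems whose last vowel is 'e' change the last vowel to 'o'.
So rosibpis → tirosibpisen.

tirosibpisen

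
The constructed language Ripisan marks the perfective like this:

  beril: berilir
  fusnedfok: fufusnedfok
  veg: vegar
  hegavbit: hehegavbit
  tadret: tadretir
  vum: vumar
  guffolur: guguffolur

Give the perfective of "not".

notar

"not" has 1 vowel. The stems with 1 vowel (vum → vumar, veg → vegar) add -ar.
The other patterns: stems with 2 vowels add -ir; stems with 3 vowels repeat the first consonant+vowel as a prefix.
So not → notar.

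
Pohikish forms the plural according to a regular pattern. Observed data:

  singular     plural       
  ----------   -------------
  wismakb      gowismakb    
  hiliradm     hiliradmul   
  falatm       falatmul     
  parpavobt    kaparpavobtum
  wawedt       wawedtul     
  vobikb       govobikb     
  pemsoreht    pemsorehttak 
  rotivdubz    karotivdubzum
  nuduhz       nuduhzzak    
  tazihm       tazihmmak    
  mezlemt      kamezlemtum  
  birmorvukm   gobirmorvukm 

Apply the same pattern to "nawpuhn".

nawpuhnnak

pemsoreht and wawedt both end in -t yet inflect differently (pemsorehttak, wawedtul), so the final letter is not what conditions the rule; the second-to-last letter is.
"nawpuhn" has second-to-last letter 'h'. The stems whose second-to-last letter is 'h' (pemsoreht → pemsorehttak, tazihm → tazihmmak, nuduhz → nuduhzzak) double the final consonant and add -ak.
So nawpuhn → nawpuhnnak.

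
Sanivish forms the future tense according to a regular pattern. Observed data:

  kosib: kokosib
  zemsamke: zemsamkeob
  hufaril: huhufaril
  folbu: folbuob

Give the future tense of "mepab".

zemsamke and hufaril both have 3 vowels yet inflect differently (zemsamkeob, huhufaril), so the number of vowels is not what conditions the rule; whether the stem ends in a vowel or a consonant is.
"mepab" ends in a consonant. The stems ending in a consonant (hufaril → huhufaril, kosib → kokosib) repeat the first consonant+vowel as a prefix.
The other pattern: stems ending in a vowel add -ob.
So mepab → memepab.

memepab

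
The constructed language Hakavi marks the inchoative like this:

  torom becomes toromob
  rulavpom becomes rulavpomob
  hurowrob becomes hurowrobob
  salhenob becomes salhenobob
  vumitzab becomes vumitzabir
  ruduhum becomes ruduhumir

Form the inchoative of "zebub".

"zebub" has last vowel 'u'. The one such stem in the data (ruduhum → ruduhumir) adds -ir, so the same rule applies.
So zebub → zebubir.

zebubir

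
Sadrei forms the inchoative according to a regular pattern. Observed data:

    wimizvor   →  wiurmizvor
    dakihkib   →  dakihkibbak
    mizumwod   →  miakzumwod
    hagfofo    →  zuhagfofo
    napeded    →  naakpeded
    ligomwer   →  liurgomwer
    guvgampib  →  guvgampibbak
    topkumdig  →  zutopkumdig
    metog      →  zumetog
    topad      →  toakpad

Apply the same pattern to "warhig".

zuwarhig

guvgampib and topkumdig both have last vowel 'i' yet inflect differently (guvgampibbak, zutopkumdig), so the last vowel is not what conditions the rule; the final letter is.
"warhig" ends in -g. The stems ending in -g (topkumdig → zutopkumdig, metog → zumetog) add the prefix zu-.
So warhig → zuwarhig.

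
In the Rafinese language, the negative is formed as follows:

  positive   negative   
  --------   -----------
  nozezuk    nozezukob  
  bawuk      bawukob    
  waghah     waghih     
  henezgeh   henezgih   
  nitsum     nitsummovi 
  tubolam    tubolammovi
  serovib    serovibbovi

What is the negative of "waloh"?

nozezuk and nitsum both have last vowel 'u' yet inflect differently (nozezukob, nitsummovi), so the last vowel is not what conditions the rule; the final letter is.
"waloh" ends in -h. The stems ending in -h (waghah → waghih, henezgeh → henezgih) change the last vowel to 'i'.
The other patterns: stems ending in -k add -ob; stems ending in -b or -m double the final consonant and add -ovi.
So waloh → walih.

walih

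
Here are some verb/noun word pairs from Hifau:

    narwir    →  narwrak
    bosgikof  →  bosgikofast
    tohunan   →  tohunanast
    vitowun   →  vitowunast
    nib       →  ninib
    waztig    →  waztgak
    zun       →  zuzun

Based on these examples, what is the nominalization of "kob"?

kokob

zun and vitowun both end in -n yet inflect differently (zuzun, vitowunast), so the final letter is not what conditions the rule; the number of vowels is.
"kob" has 1 vowel. The stems with 1 vowel (zun → zuzun, nib → ninib) repeat the first consonant+vowel as a prefix.
So kob → kokob.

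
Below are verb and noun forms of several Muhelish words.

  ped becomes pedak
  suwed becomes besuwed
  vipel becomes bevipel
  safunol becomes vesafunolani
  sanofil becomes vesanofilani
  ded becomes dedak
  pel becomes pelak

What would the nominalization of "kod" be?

kodak

"kod" has 1 vowel. The stems with 1 vowel (ped → pedak, pel → pelak, ded → dedak) add -ak.
The other patterns: stems with 2 vowels add the prefix be-; stems with 3 vowels add ve- … -ani around the stem.
So kod → kodak.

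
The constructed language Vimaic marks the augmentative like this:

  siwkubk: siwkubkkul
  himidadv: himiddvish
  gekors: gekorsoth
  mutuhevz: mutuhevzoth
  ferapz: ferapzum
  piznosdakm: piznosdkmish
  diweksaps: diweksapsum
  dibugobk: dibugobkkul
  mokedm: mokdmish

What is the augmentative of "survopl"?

diweksaps and gekors both end in -s yet inflect differently (diweksapsum, gekorsoth), so the final letter is not what conditions the rule; the second-to-last letter is.
"survopl" has second-to-last letter 'p'. The stems whose second-to-last letter is 'p' (ferapz → ferapzum, diweksaps → diweksapsum) add -um.
The other patterns: stems whose second-to-last letter is 'b' double the final consonant and add -ul; stems whose second-to-last letter is 'r' or 'v' add -oth; stems whose second-to-last letter is 'd' or 'k' delete the last vowel and add -ish.
So survopl → survoplum.

survoplum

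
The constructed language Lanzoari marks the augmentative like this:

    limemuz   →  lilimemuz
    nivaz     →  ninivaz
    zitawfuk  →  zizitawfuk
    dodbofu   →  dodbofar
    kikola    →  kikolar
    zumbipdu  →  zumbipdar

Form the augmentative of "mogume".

mogumar

limemuz and dodbofu both have last vowel 'u' yet inflect differently (lilimemuz, dodbofar), so the last vowel is not what conditions the rule; whether the stem ends in a vowel or a consonant is.
"mogume" ends in a vowel. The stems ending in a vowel (dodbofu → dodbofar, kikola → kikolar, zumbipdu → zumbipdar) drop the final letter and add -ar.
So mogume → mogumar.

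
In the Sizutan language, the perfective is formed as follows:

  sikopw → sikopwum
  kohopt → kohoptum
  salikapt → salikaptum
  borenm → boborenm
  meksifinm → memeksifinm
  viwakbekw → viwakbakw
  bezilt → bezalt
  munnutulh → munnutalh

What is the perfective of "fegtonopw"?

sikopw and viwakbekw both end in -w yet inflect differently (sikopwum, viwakbakw), so the final letter is not what conditions the rule; the second-to-last letter is.
"fegtonopw" has second-to-last letter 'p'. The stems whose second-to-last letter is 'p' (sikopw → sikopwum, kohopt → kohoptum, salikapt → salikaptum) add -um.
The other patterns: stems whose second-to-last letter is 'n' repeat the first consonant+vowel as a prefix; stems whose second-to-last letter is 'k' or 'l' change the last vowel to 'a'.
So fegtonopw → fegtonopwum.

fegtonopwum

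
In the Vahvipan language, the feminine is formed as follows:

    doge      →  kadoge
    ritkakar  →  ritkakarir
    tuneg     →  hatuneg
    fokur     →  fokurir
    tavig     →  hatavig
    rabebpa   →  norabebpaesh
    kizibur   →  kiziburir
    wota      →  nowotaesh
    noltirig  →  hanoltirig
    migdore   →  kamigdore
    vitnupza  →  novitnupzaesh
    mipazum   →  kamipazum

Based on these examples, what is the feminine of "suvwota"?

nosuvwotaesh

vitnupza and ritkakar both have last vowel 'a' yet inflect differently (novitnupzaesh, ritkakarir), so the last vowel is not what conditions the rule; the final letter is.
"suvwota" ends in -a. The stems ending in -a (vitnupza → novitnupzaesh, rabebpa → norabebpaesh, wota → nowotaesh) add no- … -esh around the stem.
So suvwota → nosuvwotaesh.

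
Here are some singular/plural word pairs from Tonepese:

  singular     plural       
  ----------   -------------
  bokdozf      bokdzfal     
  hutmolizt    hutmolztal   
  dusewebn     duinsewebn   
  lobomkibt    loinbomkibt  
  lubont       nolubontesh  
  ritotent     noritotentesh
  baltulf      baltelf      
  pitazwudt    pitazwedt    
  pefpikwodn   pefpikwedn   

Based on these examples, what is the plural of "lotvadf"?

lotvedf

hutmolizt and lobomkibt both end in -t yet inflect differently (hutmolztal, loinbomkibt), so the final letter is not what conditions the rule; the second-to-last letter is.
"lotvadf" has second-to-last letter 'd'. The stems whose second-to-last letter is 'd' (pitazwudt → pitazwedt, pefpikwodn → pefpikwedn) change the last vowel to 'e'.
The other patterns: stems whose second-to-last letter is 'z' delete the last vowel and add -al; stems whose second-to-last letter is 'b' insert -in- after the first vowel; stems whose second-to-last letter is 'n' add no- … -esh around the stem.
So lotvadf → lotvedf.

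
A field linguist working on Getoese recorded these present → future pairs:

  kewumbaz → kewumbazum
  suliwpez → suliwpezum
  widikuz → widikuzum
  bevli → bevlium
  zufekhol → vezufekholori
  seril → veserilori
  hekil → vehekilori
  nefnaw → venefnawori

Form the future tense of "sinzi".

sinzium

bevli and seril both have last vowel 'i' yet inflect differently (bevlium, veserilori), so the last vowel is not what conditions the rule; the final letter is.
"sinzi" ends in -i. The one such stem in the data (bevli → bevlium) adds -um, so the same rule applies.
So sinzi → sinzium.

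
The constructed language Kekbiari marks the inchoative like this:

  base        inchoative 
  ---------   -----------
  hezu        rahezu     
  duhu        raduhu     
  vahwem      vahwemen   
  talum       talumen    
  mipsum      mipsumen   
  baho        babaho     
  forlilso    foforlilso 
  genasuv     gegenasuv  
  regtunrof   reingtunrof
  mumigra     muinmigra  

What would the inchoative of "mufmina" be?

muinfmina

hezu and talum both have last vowel 'u' yet inflect differently (rahezu, talumen), so the last vowel is not what conditions the rule; the final letter is.
"mufmina" ends in -a. The one such stem in the data (mumigra → muinmigra) inserts -in- after the first vowel (as does regtunrof), so the same rule applies.
The other patterns: stems ending in -u add the prefix ra-; stems ending in -m add -en; stems ending in -o or -v repeat the first consonant+vowel as a prefix.
So mufmina → muinfmina.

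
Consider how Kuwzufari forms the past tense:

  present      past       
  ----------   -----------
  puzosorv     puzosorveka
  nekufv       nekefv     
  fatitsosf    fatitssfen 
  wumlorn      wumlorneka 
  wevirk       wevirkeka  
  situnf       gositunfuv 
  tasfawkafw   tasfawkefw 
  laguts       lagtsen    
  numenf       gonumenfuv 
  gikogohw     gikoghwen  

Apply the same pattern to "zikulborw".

zikulborweka

"zikulborw" has second-to-last letter 'r'. The stems whose second-to-last letter is 'r' (wevirk → wevirkeka, wumlorn → wumlorneka, puzosorv → puzosorveka) add -eka.
The other patterns: stems whose second-to-last letter is 'f' change the last vowel to 'e'; stems whose second-to-last letter is 'n' add go- … -uv around the stem; stems whose second-to-last letter is 'h', 's' or 't' delete the last vowel and add -en.
So zikulborw → zikulborweka.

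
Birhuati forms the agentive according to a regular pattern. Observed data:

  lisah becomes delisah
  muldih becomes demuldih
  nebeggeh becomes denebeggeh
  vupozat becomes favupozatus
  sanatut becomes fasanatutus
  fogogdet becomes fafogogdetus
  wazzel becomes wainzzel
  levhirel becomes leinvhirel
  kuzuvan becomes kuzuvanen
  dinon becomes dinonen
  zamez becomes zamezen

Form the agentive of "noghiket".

lisah and vupozat both have last vowel 'a' yet inflect differently (delisah, favupozatus), so the last vowel is not what conditions the rule; the final letter is.
"noghiket" ends in -t. The stems ending in -t (vupozat → favupozatus, sanatut → fasanatutus, fogogdet → fafogogdetus) add fa- … -us around the stem.
The other patterns: stems ending in -h add the prefix de-; stems ending in -l insert -in- after the first vowel; stems ending in -n or -z add -en.
So noghiket → fanoghiketus.

fanoghiketus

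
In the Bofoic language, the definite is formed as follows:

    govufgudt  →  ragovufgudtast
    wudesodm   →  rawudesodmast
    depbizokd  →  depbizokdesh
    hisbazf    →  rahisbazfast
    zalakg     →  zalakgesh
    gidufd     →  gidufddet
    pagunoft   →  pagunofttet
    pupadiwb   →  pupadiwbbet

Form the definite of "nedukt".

neduktesh

"nedukt" has second-to-last letter 'k'. The stems whose second-to-last letter is 'k' (depbizokd → depbizokdesh, zalakg → zalakgesh) add -esh.
So nedukt → neduktesh.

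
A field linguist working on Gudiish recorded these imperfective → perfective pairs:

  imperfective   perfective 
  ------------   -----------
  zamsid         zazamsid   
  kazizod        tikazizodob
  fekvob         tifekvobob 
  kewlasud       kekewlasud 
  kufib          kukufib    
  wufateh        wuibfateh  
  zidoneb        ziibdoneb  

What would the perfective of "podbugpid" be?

popodbugpid

fekvob and zidoneb both end in -b yet inflect differently (tifekvobob, ziibdoneb), so the final letter is not what conditions the rule; the last vowel is.
"podbugpid" has last vowel 'i'. The stems whose last vowel is 'i' (kufib → kukufib, zamsid → zazamsid) repeat the first consonant+vowel as a prefix.
The other patterns: stems whose last vowel is 'o' add ti- … -ob around the stem; stems whose last vowel is 'e' insert -ib- after the first vowel.
So podbugpid → popodbugpid.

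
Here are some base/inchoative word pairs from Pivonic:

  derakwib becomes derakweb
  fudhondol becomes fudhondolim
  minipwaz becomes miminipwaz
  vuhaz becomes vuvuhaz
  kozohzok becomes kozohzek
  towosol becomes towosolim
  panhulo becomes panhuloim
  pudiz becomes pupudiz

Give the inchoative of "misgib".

pudiz and derakwib both have last vowel 'i' yet inflect differently (pupudiz, derakweb), so the last vowel is not what conditions the rule; the final letter is.
"misgib" ends in -b. The one such stem in the data (derakwib → derakweb) changes the last vowel to 'e' (as does kozohzok), so the same rule applies.
The other patterns: stems ending in -z repeat the first consonant+vowel as a prefix; stems ending in -l or -o add -im.
So misgib → misgeb.

misgeb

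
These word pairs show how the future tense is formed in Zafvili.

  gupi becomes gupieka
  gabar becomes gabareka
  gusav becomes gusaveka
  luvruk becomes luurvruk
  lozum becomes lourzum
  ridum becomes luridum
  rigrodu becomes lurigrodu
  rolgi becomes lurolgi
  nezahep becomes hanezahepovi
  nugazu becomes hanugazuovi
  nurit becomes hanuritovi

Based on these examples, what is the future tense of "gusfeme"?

lozum and ridum both end in -m yet inflect differently (lourzum, luridum), so the final letter is not what conditions the rule; the first letter is.
"gusfeme" begins with g-. The stems beginning with g- (gupi → gupieka, gabar → gabareka, gusav → gusaveka) add -eka.
So gusfeme → gusfemeeka.

gusfemeeka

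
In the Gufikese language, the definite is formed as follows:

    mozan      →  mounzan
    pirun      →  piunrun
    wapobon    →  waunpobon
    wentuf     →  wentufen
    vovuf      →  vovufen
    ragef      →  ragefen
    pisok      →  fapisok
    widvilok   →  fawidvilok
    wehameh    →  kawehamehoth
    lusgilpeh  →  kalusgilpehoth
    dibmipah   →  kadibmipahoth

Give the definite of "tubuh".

katubuhoth

"tubuh" ends in -h. The stems ending in -h (wehameh → kawehamehoth, lusgilpeh → kalusgilpehoth, dibmipah → kadibmipahoth) add ka- … -oth around the stem.
The other patterns: stems ending in -n insert -un- after the first vowel; stems ending in -f add -en; stems ending in -k add the prefix fa-.
So tubuh → katubuhoth.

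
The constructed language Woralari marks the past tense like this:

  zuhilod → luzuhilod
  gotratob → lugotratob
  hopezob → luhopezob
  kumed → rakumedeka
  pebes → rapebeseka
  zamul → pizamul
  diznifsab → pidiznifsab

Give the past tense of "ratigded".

raratigdedeka

zuhilod and kumed both end in -d yet inflect differently (luzuhilod, rakumedeka), so the final letter is not what conditions the rule; the last vowel is.
"ratigded" has last vowel 'e'. The stems whose last vowel is 'e' (kumed → rakumedeka, pebes → rapebeseka) add ra- … -eka around the stem.
So ratigded → raratigdedeka.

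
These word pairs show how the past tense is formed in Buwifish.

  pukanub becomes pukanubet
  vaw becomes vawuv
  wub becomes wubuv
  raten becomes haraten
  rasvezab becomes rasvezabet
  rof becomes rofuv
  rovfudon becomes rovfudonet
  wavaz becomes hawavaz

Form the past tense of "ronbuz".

haronbuz

wub and rasvezab both end in -b yet inflect differently (wubuv, rasvezabet), so the final letter is not what conditions the rule; the number of vowels is.
"ronbuz" has 2 vowels. The stems with 2 vowels (raten → haraten, wavaz → hawavaz) add the prefix ha-.
So ronbuz → haronbuz.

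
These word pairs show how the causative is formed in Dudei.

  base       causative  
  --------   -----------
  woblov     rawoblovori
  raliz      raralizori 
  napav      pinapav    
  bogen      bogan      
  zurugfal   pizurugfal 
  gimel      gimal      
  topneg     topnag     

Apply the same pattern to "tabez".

"tabez" has last vowel 'e'. The stems whose last vowel is 'e' (bogen → bogan, topneg → topnag, gimel → gimal) change the last vowel to 'a'.
The other patterns: stems whose last vowel is 'i' or 'o' add ra- … -ori around the stem; stems whose last vowel is 'a' add the prefix pi-.
So tabez → tabaz.

tabaz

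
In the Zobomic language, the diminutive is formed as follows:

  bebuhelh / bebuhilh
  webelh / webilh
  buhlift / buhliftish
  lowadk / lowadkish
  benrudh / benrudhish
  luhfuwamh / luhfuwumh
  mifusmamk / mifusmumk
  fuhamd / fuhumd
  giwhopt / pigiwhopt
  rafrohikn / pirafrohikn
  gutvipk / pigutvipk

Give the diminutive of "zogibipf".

"zogibipf" has second-to-last letter 'p'. The stems whose second-to-last letter is 'p' (giwhopt → pigiwhopt, gutvipk → pigutvipk) add the prefix pi-.
The other patterns: stems whose second-to-last letter is 'l' change the last vowel to 'i'; stems whose second-to-last letter is 'd' or 'f' add -ish; stems whose second-to-last letter is 'm' change the last vowel to 'u'.
So zogibipf → pizogibipf.

pizogibipf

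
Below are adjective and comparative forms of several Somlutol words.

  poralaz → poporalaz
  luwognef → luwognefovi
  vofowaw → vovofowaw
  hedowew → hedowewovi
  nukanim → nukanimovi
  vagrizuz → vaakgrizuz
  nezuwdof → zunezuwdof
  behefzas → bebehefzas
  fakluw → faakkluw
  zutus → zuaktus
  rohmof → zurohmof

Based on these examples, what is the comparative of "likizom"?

zulikizom

vagrizuz and poralaz both end in -z yet inflect differently (vaakgrizuz, poporalaz), so the final letter is not what conditions the rule; the last vowel is.
"likizom" has last vowel 'o'. The stems whose last vowel is 'o' (nezuwdof → zunezuwdof, rohmof → zurohmof) add the prefix zu-.
The other patterns: stems whose last vowel is 'u' insert -ak- after the first vowel; stems whose last vowel is 'a' repeat the first consonant+vowel as a prefix; stems whose last vowel is 'e' or 'i' add -ovi.
So likizom → zulikizom.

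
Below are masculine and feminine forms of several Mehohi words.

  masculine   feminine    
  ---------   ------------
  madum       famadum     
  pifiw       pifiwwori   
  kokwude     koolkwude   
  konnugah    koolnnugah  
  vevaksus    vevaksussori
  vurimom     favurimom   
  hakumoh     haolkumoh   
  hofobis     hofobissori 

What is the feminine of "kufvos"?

vevaksus and madum both have last vowel 'u' yet inflect differently (vevaksussori, famadum), so the last vowel is not what conditions the rule; the final letter is.
"kufvos" ends in -s. The stems ending in -s (hofobis → hofobissori, vevaksus → vevaksussori) double the final consonant and add -ori.
So kufvos → kufvossori.

kufvossori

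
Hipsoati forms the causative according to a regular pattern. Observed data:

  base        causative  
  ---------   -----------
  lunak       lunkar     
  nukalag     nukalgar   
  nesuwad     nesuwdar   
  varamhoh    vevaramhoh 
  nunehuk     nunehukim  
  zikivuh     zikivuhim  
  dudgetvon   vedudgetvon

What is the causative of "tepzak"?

tepzkar

lunak and nunehuk both end in -k yet inflect differently (lunkar, nunehukim), so the final letter is not what conditions the rule; the last vowel is.
"tepzak" has last vowel 'a'. The stems whose last vowel is 'a' (nukalag → nukalgar, nesuwad → nesuwdar, lunak → lunkar) delete the last vowel and add -ar.
The other patterns: stems whose last vowel is 'o' add the prefix ve-; stems whose last vowel is 'u' add -im.
So tepzak → tepzkar.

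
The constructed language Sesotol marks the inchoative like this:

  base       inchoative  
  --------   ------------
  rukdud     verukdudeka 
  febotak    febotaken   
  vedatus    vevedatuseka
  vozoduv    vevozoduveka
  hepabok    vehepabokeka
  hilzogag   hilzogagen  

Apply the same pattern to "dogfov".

vedogfoveka

febotak and hepabok both end in -k yet inflect differently (febotaken, vehepabokeka), so the final letter is not what conditions the rule; the last vowel is.
"dogfov" has last vowel 'o'. The one such stem in the data (hepabok → vehepabokeka) adds ve- … -eka around the stem, so the same rule applies.
The other pattern: stems whose last vowel is 'a' add -en.
So dogfov → vedogfoveka.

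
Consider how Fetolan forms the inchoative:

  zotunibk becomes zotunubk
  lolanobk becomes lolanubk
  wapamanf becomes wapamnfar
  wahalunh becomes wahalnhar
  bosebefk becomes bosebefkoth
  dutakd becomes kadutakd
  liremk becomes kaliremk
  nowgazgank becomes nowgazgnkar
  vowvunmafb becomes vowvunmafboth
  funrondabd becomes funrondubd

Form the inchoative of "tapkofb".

"tapkofb" has second-to-last letter 'f'. The stems whose second-to-last letter is 'f' (vowvunmafb → vowvunmafboth, bosebefk → bosebefkoth) add -oth.
The other patterns: stems whose second-to-last letter is 'b' change the last vowel to 'u'; stems whose second-to-last letter is 'n' delete the last vowel and add -ar; stems whose second-to-last letter is 'k' or 'm' add the prefix ka-.
So tapkofb → tapkofboth.

tapkofboth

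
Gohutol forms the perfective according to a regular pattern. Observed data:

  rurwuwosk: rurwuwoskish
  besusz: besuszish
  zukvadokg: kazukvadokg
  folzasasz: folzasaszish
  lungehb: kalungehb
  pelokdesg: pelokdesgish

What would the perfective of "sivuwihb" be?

pelokdesg and zukvadokg both end in -g yet inflect differently (pelokdesgish, kazukvadokg), so the final letter is not what conditions the rule; the second-to-last letter is.
"sivuwihb" has second-to-last letter 'h'. The one such stem in the data (lungehb → kalungehb) adds the prefix ka-, so the same rule applies.
So sivuwihb → kasivuwihb.

kasivuwihb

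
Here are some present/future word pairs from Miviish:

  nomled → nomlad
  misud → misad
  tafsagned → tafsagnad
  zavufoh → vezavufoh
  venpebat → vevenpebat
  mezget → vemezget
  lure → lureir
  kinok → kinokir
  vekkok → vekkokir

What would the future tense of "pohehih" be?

nomled and mezget both have last vowel 'e' yet inflect differently (nomlad, vemezget), so the last vowel is not what conditions the rule; the final letter is.
"pohehih" ends in -h. The one such stem in the data (zavufoh → vezavufoh) adds the prefix ve-, so the same rule applies.
The other patterns: stems ending in -d change the last vowel to 'a'; stems ending in -e or -k add -ir.
So pohehih → vepohehih.

vepohehih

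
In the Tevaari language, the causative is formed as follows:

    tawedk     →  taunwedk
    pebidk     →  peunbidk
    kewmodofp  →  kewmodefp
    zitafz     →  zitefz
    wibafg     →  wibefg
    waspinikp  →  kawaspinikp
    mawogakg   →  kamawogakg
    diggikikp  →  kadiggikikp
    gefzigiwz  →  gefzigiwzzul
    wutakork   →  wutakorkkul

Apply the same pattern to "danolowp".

kewmodofp and waspinikp both end in -p yet inflect differently (kewmodefp, kawaspinikp), so the final letter is not what conditions the rule; the second-to-last letter is.
"danolowp" has second-to-last letter 'w'. The one such stem in the data (gefzigiwz → gefzigiwzzul) doubles the final consonant and adds -ul (as does wutakork), so the same rule applies.
So danolowp → danolowppul.

danolowppul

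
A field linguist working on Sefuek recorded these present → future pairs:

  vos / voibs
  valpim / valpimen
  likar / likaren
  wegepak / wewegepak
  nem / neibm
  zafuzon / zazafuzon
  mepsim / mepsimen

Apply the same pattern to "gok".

goibk

"gok" has 1 vowel. The stems with 1 vowel (vos → voibs, nem → neibm) insert -ib- after the first vowel.
The other patterns: stems with 2 vowels add -en; stems with 3 vowels repeat the first consonant+vowel as a prefix.
So gok → goibk.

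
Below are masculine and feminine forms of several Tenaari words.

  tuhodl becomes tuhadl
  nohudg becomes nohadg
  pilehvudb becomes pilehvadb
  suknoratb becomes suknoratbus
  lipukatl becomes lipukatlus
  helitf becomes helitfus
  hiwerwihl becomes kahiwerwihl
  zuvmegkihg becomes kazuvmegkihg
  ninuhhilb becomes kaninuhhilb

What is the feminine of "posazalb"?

kaposazalb

"posazalb" has second-to-last letter 'l'. The one such stem in the data (ninuhhilb → kaninuhhilb) adds the prefix ka-, so the same rule applies.
So posazalb → kaposazalb.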